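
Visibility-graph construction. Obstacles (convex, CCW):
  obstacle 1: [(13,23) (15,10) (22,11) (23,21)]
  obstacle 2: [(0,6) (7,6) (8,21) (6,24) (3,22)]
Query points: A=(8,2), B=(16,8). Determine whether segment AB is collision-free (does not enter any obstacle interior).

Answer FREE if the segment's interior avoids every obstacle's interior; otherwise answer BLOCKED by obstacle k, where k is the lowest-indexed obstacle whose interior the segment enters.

Obstacle 1 [(13,23) (15,10) (22,11) (23,21)]:
  edge (13,23)–(15,10): clear
  edge (15,10)–(22,11): clear
  edge (22,11)–(23,21): clear
  edge (23,21)–(13,23): clear
  midpoint (12,5) outside
  → clear
Obstacle 2 [(0,6) (7,6) (8,21) (6,24) (3,22)]:
  edge (0,6)–(7,6): clear
  edge (7,6)–(8,21): clear
  edge (8,21)–(6,24): clear
  edge (6,24)–(3,22): clear
  edge (3,22)–(0,6): clear
  midpoint (12,5) outside
  → clear

FREE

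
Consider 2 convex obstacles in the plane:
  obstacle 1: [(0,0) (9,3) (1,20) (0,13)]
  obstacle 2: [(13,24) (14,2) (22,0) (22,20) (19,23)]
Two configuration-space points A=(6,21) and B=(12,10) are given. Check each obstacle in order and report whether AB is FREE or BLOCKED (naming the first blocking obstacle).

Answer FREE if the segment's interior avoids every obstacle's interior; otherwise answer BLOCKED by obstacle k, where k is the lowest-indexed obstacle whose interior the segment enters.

FREE

Obstacle 1 [(0,0) (9,3) (1,20) (0,13)]:
  edge (0,0)–(9,3): clear
  edge (9,3)–(1,20): clear
  edge (1,20)–(0,13): clear
  edge (0,13)–(0,0): clear
  midpoint (9,31/2) outside
  → clear
Obstacle 2 [(13,24) (14,2) (22,0) (22,20) (19,23)]:
  edge (13,24)–(14,2): clear
  edge (14,2)–(22,0): clear
  edge (22,0)–(22,20): clear
  edge (22,20)–(19,23): clear
  edge (19,23)–(13,24): clear
  midpoint (9,31/2) outside
  → clear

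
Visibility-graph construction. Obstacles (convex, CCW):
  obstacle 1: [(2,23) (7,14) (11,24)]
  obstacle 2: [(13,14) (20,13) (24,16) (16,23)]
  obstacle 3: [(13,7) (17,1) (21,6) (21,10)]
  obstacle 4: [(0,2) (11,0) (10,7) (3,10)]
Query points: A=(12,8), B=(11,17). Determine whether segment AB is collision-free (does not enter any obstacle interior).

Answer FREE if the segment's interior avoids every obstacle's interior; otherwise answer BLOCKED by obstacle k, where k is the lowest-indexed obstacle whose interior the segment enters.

FREE

Obstacle 1 [(2,23) (7,14) (11,24)]:
  edge (2,23)–(7,14): clear
  edge (7,14)–(11,24): clear
  edge (11,24)–(2,23): clear
  midpoint (23/2,25/2) outside
  → clear
Obstacle 2 [(13,14) (20,13) (24,16) (16,23)]:
  edge (13,14)–(20,13): clear
  edge (20,13)–(24,16): clear
  edge (24,16)–(16,23): clear
  edge (16,23)–(13,14): clear
  midpoint (23/2,25/2) outside
  → clear
Obstacle 3 [(13,7) (17,1) (21,6) (21,10)]:
  edge (13,7)–(17,1): clear
  edge (17,1)–(21,6): clear
  edge (21,6)–(21,10): clear
  edge (21,10)–(13,7): clear
  midpoint (23/2,25/2) outside
  → clear
Obstacle 4 [(0,2) (11,0) (10,7) (3,10)]:
  edge (0,2)–(11,0): clear
  edge (11,0)–(10,7): clear
  edge (10,7)–(3,10): clear
  edge (3,10)–(0,2): clear
  midpoint (23/2,25/2) outside
  → clear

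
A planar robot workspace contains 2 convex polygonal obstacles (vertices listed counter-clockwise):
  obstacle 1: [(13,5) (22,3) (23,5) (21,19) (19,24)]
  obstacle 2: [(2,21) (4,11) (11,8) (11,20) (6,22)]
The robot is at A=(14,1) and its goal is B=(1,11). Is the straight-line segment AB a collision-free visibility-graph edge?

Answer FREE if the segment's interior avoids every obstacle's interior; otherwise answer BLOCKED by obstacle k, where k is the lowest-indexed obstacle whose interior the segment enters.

Obstacle 1 [(13,5) (22,3) (23,5) (21,19) (19,24)]:
  edge (13,5)–(22,3): clear
  edge (22,3)–(23,5): clear
  edge (23,5)–(21,19): clear
  edge (21,19)–(19,24): clear
  edge (19,24)–(13,5): clear
  midpoint (15/2,6) outside
  → clear
Obstacle 2 [(2,21) (4,11) (11,8) (11,20) (6,22)]:
  edge (2,21)–(4,11): clear
  edge (4,11)–(11,8): clear
  edge (11,8)–(11,20): clear
  edge (11,20)–(6,22): clear
  edge (6,22)–(2,21): clear
  midpoint (15/2,6) outside
  → clear

FREE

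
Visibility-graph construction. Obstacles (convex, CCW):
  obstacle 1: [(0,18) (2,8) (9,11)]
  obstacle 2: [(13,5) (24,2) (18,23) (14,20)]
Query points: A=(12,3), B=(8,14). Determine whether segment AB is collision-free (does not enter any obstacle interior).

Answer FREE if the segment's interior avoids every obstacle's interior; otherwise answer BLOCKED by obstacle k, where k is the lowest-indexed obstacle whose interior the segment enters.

FREE

Obstacle 1 [(0,18) (2,8) (9,11)]:
  edge (0,18)–(2,8): clear
  edge (2,8)–(9,11): clear
  edge (9,11)–(0,18): clear
  midpoint (10,17/2) outside
  → clear
Obstacle 2 [(13,5) (24,2) (18,23) (14,20)]:
  edge (13,5)–(24,2): clear
  edge (24,2)–(18,23): clear
  edge (18,23)–(14,20): clear
  edge (14,20)–(13,5): clear
  midpoint (10,17/2) outside
  → clear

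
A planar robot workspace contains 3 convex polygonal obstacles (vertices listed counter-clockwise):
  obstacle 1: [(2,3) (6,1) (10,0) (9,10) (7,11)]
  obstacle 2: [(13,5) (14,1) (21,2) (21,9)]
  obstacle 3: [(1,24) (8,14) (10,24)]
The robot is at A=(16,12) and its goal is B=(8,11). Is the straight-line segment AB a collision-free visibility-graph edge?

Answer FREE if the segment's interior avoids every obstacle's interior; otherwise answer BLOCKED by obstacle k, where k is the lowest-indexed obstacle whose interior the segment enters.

Obstacle 1 [(2,3) (6,1) (10,0) (9,10) (7,11)]:
  edge (2,3)–(6,1): clear
  edge (6,1)–(10,0): clear
  edge (10,0)–(9,10): clear
  edge (9,10)–(7,11): clear
  edge (7,11)–(2,3): clear
  midpoint (12,23/2) outside
  → clear
Obstacle 2 [(13,5) (14,1) (21,2) (21,9)]:
  edge (13,5)–(14,1): clear
  edge (14,1)–(21,2): clear
  edge (21,2)–(21,9): clear
  edge (21,9)–(13,5): clear
  midpoint (12,23/2) outside
  → clear
Obstacle 3 [(1,24) (8,14) (10,24)]:
  edge (1,24)–(8,14): clear
  edge (8,14)–(10,24): clear
  edge (10,24)–(1,24): clear
  midpoint (12,23/2) outside
  → clear

FREE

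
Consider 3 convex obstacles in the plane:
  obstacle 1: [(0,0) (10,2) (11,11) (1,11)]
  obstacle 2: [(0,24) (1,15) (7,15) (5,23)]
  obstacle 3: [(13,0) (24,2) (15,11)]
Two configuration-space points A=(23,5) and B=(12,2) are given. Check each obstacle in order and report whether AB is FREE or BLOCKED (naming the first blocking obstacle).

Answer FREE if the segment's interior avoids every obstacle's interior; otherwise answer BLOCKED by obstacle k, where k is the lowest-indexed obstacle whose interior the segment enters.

Obstacle 1 [(0,0) (10,2) (11,11) (1,11)]:
  edge (0,0)–(10,2): clear
  edge (10,2)–(11,11): clear
  edge (11,11)–(1,11): clear
  edge (1,11)–(0,0): clear
  midpoint (35/2,7/2) outside
  → clear
Obstacle 2 [(0,24) (1,15) (7,15) (5,23)]:
  edge (0,24)–(1,15): clear
  edge (1,15)–(7,15): clear
  edge (7,15)–(5,23): clear
  edge (5,23)–(0,24): clear
  midpoint (35/2,7/2) outside
  → clear
Obstacle 3 [(13,0) (24,2) (15,11)]:
  edge (13,0)–(24,2): clear
  edge (24,2)–(15,11): crosses AB
  edge (15,11)–(13,0): crosses AB
  → BLOCKED

BLOCKED by obstacle 3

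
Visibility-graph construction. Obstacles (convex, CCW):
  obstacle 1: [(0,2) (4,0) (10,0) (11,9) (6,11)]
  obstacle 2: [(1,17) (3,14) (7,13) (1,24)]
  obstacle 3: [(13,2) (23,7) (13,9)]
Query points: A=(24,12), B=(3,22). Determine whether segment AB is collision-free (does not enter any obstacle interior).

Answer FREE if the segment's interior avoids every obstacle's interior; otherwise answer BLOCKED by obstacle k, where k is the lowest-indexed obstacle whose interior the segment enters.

FREE

Obstacle 1 [(0,2) (4,0) (10,0) (11,9) (6,11)]:
  edge (0,2)–(4,0): clear
  edge (4,0)–(10,0): clear
  edge (10,0)–(11,9): clear
  edge (11,9)–(6,11): clear
  edge (6,11)–(0,2): clear
  midpoint (27/2,17) outside
  → clear
Obstacle 2 [(1,17) (3,14) (7,13) (1,24)]:
  edge (1,17)–(3,14): clear
  edge (3,14)–(7,13): clear
  edge (7,13)–(1,24): clear
  edge (1,24)–(1,17): clear
  midpoint (27/2,17) outside
  → clear
Obstacle 3 [(13,2) (23,7) (13,9)]:
  edge (13,2)–(23,7): clear
  edge (23,7)–(13,9): clear
  edge (13,9)–(13,2): clear
  midpoint (27/2,17) outside
  → clear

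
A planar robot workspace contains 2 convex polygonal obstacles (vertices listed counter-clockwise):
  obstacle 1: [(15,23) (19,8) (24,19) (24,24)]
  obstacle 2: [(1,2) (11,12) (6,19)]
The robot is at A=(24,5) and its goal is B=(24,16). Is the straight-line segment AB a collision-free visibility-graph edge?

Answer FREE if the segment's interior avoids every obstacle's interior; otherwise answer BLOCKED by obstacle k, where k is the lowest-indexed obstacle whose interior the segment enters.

Obstacle 1 [(15,23) (19,8) (24,19) (24,24)]:
  edge (15,23)–(19,8): clear
  edge (19,8)–(24,19): clear
  edge (24,19)–(24,24): clear
  edge (24,24)–(15,23): clear
  midpoint (24,21/2) outside
  → clear
Obstacle 2 [(1,2) (11,12) (6,19)]:
  edge (1,2)–(11,12): clear
  edge (11,12)–(6,19): clear
  edge (6,19)–(1,2): clear
  midpoint (24,21/2) outside
  → clear

FREE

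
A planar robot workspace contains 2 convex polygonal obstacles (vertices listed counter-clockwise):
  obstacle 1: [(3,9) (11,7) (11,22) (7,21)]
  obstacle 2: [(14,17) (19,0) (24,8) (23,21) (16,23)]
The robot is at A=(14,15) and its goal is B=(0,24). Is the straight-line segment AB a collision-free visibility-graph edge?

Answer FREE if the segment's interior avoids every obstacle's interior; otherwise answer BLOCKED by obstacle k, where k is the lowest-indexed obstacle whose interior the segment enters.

Obstacle 1 [(3,9) (11,7) (11,22) (7,21)]:
  edge (3,9)–(11,7): clear
  edge (11,7)–(11,22): crosses AB
  edge (11,22)–(7,21): clear
  edge (7,21)–(3,9): crosses AB
  → BLOCKED
Obstacle 2 [(14,17) (19,0) (24,8) (23,21) (16,23)]:
  edge (14,17)–(19,0): clear
  edge (19,0)–(24,8): clear
  edge (24,8)–(23,21): clear
  edge (23,21)–(16,23): clear
  edge (16,23)–(14,17): clear
  midpoint (7,39/2) outside
  → clear

BLOCKED by obstacle 1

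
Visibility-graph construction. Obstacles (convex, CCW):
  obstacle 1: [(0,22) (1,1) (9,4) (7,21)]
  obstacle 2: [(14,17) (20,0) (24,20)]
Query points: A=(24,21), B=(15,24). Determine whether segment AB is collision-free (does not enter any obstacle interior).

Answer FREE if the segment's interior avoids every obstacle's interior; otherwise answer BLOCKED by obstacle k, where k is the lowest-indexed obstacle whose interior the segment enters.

Obstacle 1 [(0,22) (1,1) (9,4) (7,21)]:
  edge (0,22)–(1,1): clear
  edge (1,1)–(9,4): clear
  edge (9,4)–(7,21): clear
  edge (7,21)–(0,22): clear
  midpoint (39/2,45/2) outside
  → clear
Obstacle 2 [(14,17) (20,0) (24,20)]:
  edge (14,17)–(20,0): clear
  edge (20,0)–(24,20): clear
  edge (24,20)–(14,17): clear
  midpoint (39/2,45/2) outside
  → clear

FREE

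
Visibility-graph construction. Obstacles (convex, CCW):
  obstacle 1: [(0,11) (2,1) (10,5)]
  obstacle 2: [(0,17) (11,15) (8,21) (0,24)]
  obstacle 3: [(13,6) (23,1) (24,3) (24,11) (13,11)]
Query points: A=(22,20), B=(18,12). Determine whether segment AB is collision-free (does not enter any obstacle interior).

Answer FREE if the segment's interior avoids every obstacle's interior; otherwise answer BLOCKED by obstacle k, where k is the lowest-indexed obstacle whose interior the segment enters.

FREE

Obstacle 1 [(0,11) (2,1) (10,5)]:
  edge (0,11)–(2,1): clear
  edge (2,1)–(10,5): clear
  edge (10,5)–(0,11): clear
  midpoint (20,16) outside
  → clear
Obstacle 2 [(0,17) (11,15) (8,21) (0,24)]:
  edge (0,17)–(11,15): clear
  edge (11,15)–(8,21): clear
  edge (8,21)–(0,24): clear
  edge (0,24)–(0,17): clear
  midpoint (20,16) outside
  → clear
Obstacle 3 [(13,6) (23,1) (24,3) (24,11) (13,11)]:
  edge (13,6)–(23,1): clear
  edge (23,1)–(24,3): clear
  edge (24,3)–(24,11): clear
  edge (24,11)–(13,11): clear
  edge (13,11)–(13,6): clear
  midpoint (20,16) outside
  → clear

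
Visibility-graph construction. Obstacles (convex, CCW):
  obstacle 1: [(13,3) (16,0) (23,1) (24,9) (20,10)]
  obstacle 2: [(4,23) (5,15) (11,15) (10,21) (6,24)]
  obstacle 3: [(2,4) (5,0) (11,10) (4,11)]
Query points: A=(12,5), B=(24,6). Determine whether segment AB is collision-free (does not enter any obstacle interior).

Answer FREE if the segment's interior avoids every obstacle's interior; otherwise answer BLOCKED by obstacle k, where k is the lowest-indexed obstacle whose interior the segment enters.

BLOCKED by obstacle 1

Obstacle 1 [(13,3) (16,0) (23,1) (24,9) (20,10)]:
  edge (13,3)–(16,0): clear
  edge (16,0)–(23,1): clear
  edge (23,1)–(24,9): crosses AB
  edge (24,9)–(20,10): clear
  edge (20,10)–(13,3): crosses AB
  → BLOCKED
Obstacle 2 [(4,23) (5,15) (11,15) (10,21) (6,24)]:
  edge (4,23)–(5,15): clear
  edge (5,15)–(11,15): clear
  edge (11,15)–(10,21): clear
  edge (10,21)–(6,24): clear
  edge (6,24)–(4,23): clear
  midpoint (18,11/2) outside
  → clear
Obstacle 3 [(2,4) (5,0) (11,10) (4,11)]:
  edge (2,4)–(5,0): clear
  edge (5,0)–(11,10): clear
  edge (11,10)–(4,11): clear
  edge (4,11)–(2,4): clear
  midpoint (18,11/2) outside
  → clear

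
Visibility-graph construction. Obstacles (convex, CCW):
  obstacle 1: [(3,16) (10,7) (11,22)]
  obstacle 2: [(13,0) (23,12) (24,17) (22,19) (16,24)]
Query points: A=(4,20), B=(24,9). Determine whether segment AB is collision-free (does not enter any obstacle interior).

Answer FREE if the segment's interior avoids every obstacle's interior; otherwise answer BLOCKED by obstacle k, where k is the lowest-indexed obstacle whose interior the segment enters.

Obstacle 1 [(3,16) (10,7) (11,22)]:
  edge (3,16)–(10,7): clear
  edge (10,7)–(11,22): crosses AB
  edge (11,22)–(3,16): crosses AB
  → BLOCKED
Obstacle 2 [(13,0) (23,12) (24,17) (22,19) (16,24)]:
  edge (13,0)–(23,12): crosses AB
  edge (23,12)–(24,17): clear
  edge (24,17)–(22,19): clear
  edge (22,19)–(16,24): clear
  edge (16,24)–(13,0): crosses AB
  → BLOCKED

BLOCKED by obstacle 1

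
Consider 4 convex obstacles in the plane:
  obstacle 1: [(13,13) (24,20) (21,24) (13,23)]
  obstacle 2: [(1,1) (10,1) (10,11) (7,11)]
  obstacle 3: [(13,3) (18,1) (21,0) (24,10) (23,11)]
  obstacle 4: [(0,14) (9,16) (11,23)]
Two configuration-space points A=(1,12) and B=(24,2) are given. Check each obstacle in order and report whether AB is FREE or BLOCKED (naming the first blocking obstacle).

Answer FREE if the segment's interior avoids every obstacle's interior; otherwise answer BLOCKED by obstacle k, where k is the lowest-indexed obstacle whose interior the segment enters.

Obstacle 1 [(13,13) (24,20) (21,24) (13,23)]:
  edge (13,13)–(24,20): clear
  edge (24,20)–(21,24): clear
  edge (21,24)–(13,23): clear
  edge (13,23)–(13,13): clear
  midpoint (25/2,7) outside
  → clear
Obstacle 2 [(1,1) (10,1) (10,11) (7,11)]:
  edge (1,1)–(10,1): clear
  edge (10,1)–(10,11): crosses AB
  edge (10,11)–(7,11): clear
  edge (7,11)–(1,1): crosses AB
  → BLOCKED
Obstacle 3 [(13,3) (18,1) (21,0) (24,10) (23,11)]:
  edge (13,3)–(18,1): clear
  edge (18,1)–(21,0): clear
  edge (21,0)–(24,10): crosses AB
  edge (24,10)–(23,11): clear
  edge (23,11)–(13,3): crosses AB
  → BLOCKED
Obstacle 4 [(0,14) (9,16) (11,23)]:
  edge (0,14)–(9,16): clear
  edge (9,16)–(11,23): clear
  edge (11,23)–(0,14): clear
  midpoint (25/2,7) outside
  → clear

BLOCKED by obstacle 2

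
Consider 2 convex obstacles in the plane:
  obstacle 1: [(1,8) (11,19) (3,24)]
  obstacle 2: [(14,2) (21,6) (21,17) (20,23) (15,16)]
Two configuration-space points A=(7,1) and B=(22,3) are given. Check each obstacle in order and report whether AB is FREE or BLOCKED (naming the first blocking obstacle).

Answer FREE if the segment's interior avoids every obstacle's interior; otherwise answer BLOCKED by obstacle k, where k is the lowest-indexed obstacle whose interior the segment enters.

FREE

Obstacle 1 [(1,8) (11,19) (3,24)]:
  edge (1,8)–(11,19): clear
  edge (11,19)–(3,24): clear
  edge (3,24)–(1,8): clear
  midpoint (29/2,2) outside
  → clear
Obstacle 2 [(14,2) (21,6) (21,17) (20,23) (15,16)]:
  edge (14,2)–(21,6): clear
  edge (21,6)–(21,17): clear
  edge (21,17)–(20,23): clear
  edge (20,23)–(15,16): clear
  edge (15,16)–(14,2): clear
  midpoint (29/2,2) outside
  → clear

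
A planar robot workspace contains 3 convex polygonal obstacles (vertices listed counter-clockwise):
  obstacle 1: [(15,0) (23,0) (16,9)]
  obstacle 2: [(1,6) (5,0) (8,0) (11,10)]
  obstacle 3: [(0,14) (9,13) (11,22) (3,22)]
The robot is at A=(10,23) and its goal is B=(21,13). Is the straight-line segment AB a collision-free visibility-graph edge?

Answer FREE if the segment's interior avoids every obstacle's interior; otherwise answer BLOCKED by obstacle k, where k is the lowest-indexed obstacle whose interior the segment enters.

Obstacle 1 [(15,0) (23,0) (16,9)]:
  edge (15,0)–(23,0): clear
  edge (23,0)–(16,9): clear
  edge (16,9)–(15,0): clear
  midpoint (31/2,18) outside
  → clear
Obstacle 2 [(1,6) (5,0) (8,0) (11,10)]:
  edge (1,6)–(5,0): clear
  edge (5,0)–(8,0): clear
  edge (8,0)–(11,10): clear
  edge (11,10)–(1,6): clear
  midpoint (31/2,18) outside
  → clear
Obstacle 3 [(0,14) (9,13) (11,22) (3,22)]:
  edge (0,14)–(9,13): clear
  edge (9,13)–(11,22): clear
  edge (11,22)–(3,22): clear
  edge (3,22)–(0,14): clear
  midpoint (31/2,18) outside
  → clear

FREE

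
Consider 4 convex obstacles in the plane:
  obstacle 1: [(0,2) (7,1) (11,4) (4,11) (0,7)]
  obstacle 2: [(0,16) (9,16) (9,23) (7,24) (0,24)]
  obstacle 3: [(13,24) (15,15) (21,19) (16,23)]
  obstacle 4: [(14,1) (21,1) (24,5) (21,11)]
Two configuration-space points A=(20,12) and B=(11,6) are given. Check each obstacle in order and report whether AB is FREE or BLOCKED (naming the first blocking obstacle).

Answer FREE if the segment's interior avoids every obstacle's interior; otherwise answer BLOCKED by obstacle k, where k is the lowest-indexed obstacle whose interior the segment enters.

Obstacle 1 [(0,2) (7,1) (11,4) (4,11) (0,7)]:
  edge (0,2)–(7,1): clear
  edge (7,1)–(11,4): clear
  edge (11,4)–(4,11): clear
  edge (4,11)–(0,7): clear
  edge (0,7)–(0,2): clear
  midpoint (31/2,9) outside
  → clear
Obstacle 2 [(0,16) (9,16) (9,23) (7,24) (0,24)]:
  edge (0,16)–(9,16): clear
  edge (9,16)–(9,23): clear
  edge (9,23)–(7,24): clear
  edge (7,24)–(0,24): clear
  edge (0,24)–(0,16): clear
  midpoint (31/2,9) outside
  → clear
Obstacle 3 [(13,24) (15,15) (21,19) (16,23)]:
  edge (13,24)–(15,15): clear
  edge (15,15)–(21,19): clear
  edge (21,19)–(16,23): clear
  edge (16,23)–(13,24): clear
  midpoint (31/2,9) outside
  → clear
Obstacle 4 [(14,1) (21,1) (24,5) (21,11)]:
  edge (14,1)–(21,1): clear
  edge (21,1)–(24,5): clear
  edge (24,5)–(21,11): clear
  edge (21,11)–(14,1): clear
  midpoint (31/2,9) outside
  → clear

FREE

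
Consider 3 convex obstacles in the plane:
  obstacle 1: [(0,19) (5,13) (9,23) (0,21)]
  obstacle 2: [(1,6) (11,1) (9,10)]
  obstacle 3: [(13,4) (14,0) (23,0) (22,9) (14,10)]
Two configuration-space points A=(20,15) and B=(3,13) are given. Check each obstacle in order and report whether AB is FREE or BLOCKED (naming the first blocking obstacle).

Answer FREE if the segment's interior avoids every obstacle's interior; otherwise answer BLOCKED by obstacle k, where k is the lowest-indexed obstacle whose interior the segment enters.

BLOCKED by obstacle 1

Obstacle 1 [(0,19) (5,13) (9,23) (0,21)]:
  edge (0,19)–(5,13): crosses AB
  edge (5,13)–(9,23): crosses AB
  edge (9,23)–(0,21): clear
  edge (0,21)–(0,19): clear
  → BLOCKED
Obstacle 2 [(1,6) (11,1) (9,10)]:
  edge (1,6)–(11,1): clear
  edge (11,1)–(9,10): clear
  edge (9,10)–(1,6): clear
  midpoint (23/2,14) outside
  → clear
Obstacle 3 [(13,4) (14,0) (23,0) (22,9) (14,10)]:
  edge (13,4)–(14,0): clear
  edge (14,0)–(23,0): clear
  edge (23,0)–(22,9): clear
  edge (22,9)–(14,10): clear
  edge (14,10)–(13,4): clear
  midpoint (23/2,14) outside
  → clear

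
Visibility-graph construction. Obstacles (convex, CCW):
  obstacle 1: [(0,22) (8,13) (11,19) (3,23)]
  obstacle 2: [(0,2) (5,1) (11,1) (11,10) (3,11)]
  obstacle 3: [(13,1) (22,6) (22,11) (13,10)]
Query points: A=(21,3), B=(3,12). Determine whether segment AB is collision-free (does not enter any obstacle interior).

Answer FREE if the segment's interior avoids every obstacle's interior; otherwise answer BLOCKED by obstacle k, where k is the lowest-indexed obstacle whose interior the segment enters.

BLOCKED by obstacle 2

Obstacle 1 [(0,22) (8,13) (11,19) (3,23)]:
  edge (0,22)–(8,13): clear
  edge (8,13)–(11,19): clear
  edge (11,19)–(3,23): clear
  edge (3,23)–(0,22): clear
  midpoint (12,15/2) outside
  → clear
Obstacle 2 [(0,2) (5,1) (11,1) (11,10) (3,11)]:
  edge (0,2)–(5,1): clear
  edge (5,1)–(11,1): clear
  edge (11,1)–(11,10): crosses AB
  edge (11,10)–(3,11): crosses AB
  edge (3,11)–(0,2): clear
  → BLOCKED
Obstacle 3 [(13,1) (22,6) (22,11) (13,10)]:
  edge (13,1)–(22,6): crosses AB
  edge (22,6)–(22,11): clear
  edge (22,11)–(13,10): clear
  edge (13,10)–(13,1): crosses AB
  → BLOCKED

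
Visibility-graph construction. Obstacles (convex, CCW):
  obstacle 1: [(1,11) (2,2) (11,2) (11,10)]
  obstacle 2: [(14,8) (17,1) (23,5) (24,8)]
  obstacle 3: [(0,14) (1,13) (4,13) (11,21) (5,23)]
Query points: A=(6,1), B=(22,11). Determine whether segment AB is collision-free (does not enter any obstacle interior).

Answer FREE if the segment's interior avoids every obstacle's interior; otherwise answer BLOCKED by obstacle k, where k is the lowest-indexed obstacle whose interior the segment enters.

Obstacle 1 [(1,11) (2,2) (11,2) (11,10)]:
  edge (1,11)–(2,2): clear
  edge (2,2)–(11,2): crosses AB
  edge (11,2)–(11,10): crosses AB
  edge (11,10)–(1,11): clear
  → BLOCKED
Obstacle 2 [(14,8) (17,1) (23,5) (24,8)]:
  edge (14,8)–(17,1): crosses AB
  edge (17,1)–(23,5): clear
  edge (23,5)–(24,8): clear
  edge (24,8)–(14,8): crosses AB
  → BLOCKED
Obstacle 3 [(0,14) (1,13) (4,13) (11,21) (5,23)]:
  edge (0,14)–(1,13): clear
  edge (1,13)–(4,13): clear
  edge (4,13)–(11,21): clear
  edge (11,21)–(5,23): clear
  edge (5,23)–(0,14): clear
  midpoint (14,6) outside
  → clear

BLOCKED by obstacle 1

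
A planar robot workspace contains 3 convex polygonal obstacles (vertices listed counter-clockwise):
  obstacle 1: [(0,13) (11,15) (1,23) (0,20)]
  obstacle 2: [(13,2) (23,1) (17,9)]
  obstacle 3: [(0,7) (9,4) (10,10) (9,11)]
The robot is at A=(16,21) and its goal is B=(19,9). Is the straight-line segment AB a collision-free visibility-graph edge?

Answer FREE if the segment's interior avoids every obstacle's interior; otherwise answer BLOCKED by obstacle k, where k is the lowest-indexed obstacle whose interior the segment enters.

Obstacle 1 [(0,13) (11,15) (1,23) (0,20)]:
  edge (0,13)–(11,15): clear
  edge (11,15)–(1,23): clear
  edge (1,23)–(0,20): clear
  edge (0,20)–(0,13): clear
  midpoint (35/2,15) outside
  → clear
Obstacle 2 [(13,2) (23,1) (17,9)]:
  edge (13,2)–(23,1): clear
  edge (23,1)–(17,9): clear
  edge (17,9)–(13,2): clear
  midpoint (35/2,15) outside
  → clear
Obstacle 3 [(0,7) (9,4) (10,10) (9,11)]:
  edge (0,7)–(9,4): clear
  edge (9,4)–(10,10): clear
  edge (10,10)–(9,11): clear
  edge (9,11)–(0,7): clear
  midpoint (35/2,15) outside
  → clear

FREE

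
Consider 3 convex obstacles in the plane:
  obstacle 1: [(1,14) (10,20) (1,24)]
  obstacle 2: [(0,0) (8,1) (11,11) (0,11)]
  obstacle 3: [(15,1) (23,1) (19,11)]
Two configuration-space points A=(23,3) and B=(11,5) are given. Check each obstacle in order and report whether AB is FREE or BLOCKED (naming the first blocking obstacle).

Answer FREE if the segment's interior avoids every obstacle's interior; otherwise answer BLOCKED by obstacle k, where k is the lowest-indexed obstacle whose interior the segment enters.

BLOCKED by obstacle 3

Obstacle 1 [(1,14) (10,20) (1,24)]:
  edge (1,14)–(10,20): clear
  edge (10,20)–(1,24): clear
  edge (1,24)–(1,14): clear
  midpoint (17,4) outside
  → clear
Obstacle 2 [(0,0) (8,1) (11,11) (0,11)]:
  edge (0,0)–(8,1): clear
  edge (8,1)–(11,11): clear
  edge (11,11)–(0,11): clear
  edge (0,11)–(0,0): clear
  midpoint (17,4) outside
  → clear
Obstacle 3 [(15,1) (23,1) (19,11)]:
  edge (15,1)–(23,1): clear
  edge (23,1)–(19,11): crosses AB
  edge (19,11)–(15,1): crosses AB
  → BLOCKED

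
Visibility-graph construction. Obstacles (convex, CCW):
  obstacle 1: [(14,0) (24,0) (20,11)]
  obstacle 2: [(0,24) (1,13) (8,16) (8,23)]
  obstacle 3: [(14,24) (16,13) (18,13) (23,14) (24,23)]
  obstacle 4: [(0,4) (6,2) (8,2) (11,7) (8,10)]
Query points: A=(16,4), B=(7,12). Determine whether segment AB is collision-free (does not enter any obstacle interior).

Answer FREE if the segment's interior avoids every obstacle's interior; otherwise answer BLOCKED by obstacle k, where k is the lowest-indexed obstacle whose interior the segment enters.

FREE

Obstacle 1 [(14,0) (24,0) (20,11)]:
  edge (14,0)–(24,0): clear
  edge (24,0)–(20,11): clear
  edge (20,11)–(14,0): clear
  midpoint (23/2,8) outside
  → clear
Obstacle 2 [(0,24) (1,13) (8,16) (8,23)]:
  edge (0,24)–(1,13): clear
  edge (1,13)–(8,16): clear
  edge (8,16)–(8,23): clear
  edge (8,23)–(0,24): clear
  midpoint (23/2,8) outside
  → clear
Obstacle 3 [(14,24) (16,13) (18,13) (23,14) (24,23)]:
  edge (14,24)–(16,13): clear
  edge (16,13)–(18,13): clear
  edge (18,13)–(23,14): clear
  edge (23,14)–(24,23): clear
  edge (24,23)–(14,24): clear
  midpoint (23/2,8) outside
  → clear
Obstacle 4 [(0,4) (6,2) (8,2) (11,7) (8,10)]:
  edge (0,4)–(6,2): clear
  edge (6,2)–(8,2): clear
  edge (8,2)–(11,7): clear
  edge (11,7)–(8,10): clear
  edge (8,10)–(0,4): clear
  midpoint (23/2,8) outside
  → clear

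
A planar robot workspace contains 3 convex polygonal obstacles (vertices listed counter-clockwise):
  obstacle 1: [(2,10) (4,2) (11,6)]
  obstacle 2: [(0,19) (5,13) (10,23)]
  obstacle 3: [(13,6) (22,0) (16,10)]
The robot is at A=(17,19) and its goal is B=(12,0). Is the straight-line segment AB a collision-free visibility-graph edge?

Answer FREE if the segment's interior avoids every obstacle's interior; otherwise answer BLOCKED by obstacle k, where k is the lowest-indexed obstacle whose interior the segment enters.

BLOCKED by obstacle 3

Obstacle 1 [(2,10) (4,2) (11,6)]:
  edge (2,10)–(4,2): clear
  edge (4,2)–(11,6): clear
  edge (11,6)–(2,10): clear
  midpoint (29/2,19/2) outside
  → clear
Obstacle 2 [(0,19) (5,13) (10,23)]:
  edge (0,19)–(5,13): clear
  edge (5,13)–(10,23): clear
  edge (10,23)–(0,19): clear
  midpoint (29/2,19/2) outside
  → clear
Obstacle 3 [(13,6) (22,0) (16,10)]:
  edge (13,6)–(22,0): crosses AB
  edge (22,0)–(16,10): clear
  edge (16,10)–(13,6): crosses AB
  → BLOCKED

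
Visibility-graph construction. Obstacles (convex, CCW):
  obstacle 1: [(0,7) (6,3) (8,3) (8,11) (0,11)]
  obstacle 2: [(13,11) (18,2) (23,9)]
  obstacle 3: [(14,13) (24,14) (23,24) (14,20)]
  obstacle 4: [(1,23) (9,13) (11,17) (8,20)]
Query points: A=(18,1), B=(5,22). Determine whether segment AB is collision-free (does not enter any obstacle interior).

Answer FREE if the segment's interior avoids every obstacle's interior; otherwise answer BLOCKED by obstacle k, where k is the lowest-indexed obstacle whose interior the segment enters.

BLOCKED by obstacle 4

Obstacle 1 [(0,7) (6,3) (8,3) (8,11) (0,11)]:
  edge (0,7)–(6,3): clear
  edge (6,3)–(8,3): clear
  edge (8,3)–(8,11): clear
  edge (8,11)–(0,11): clear
  edge (0,11)–(0,7): clear
  midpoint (23/2,23/2) outside
  → clear
Obstacle 2 [(13,11) (18,2) (23,9)]:
  edge (13,11)–(18,2): clear
  edge (18,2)–(23,9): clear
  edge (23,9)–(13,11): clear
  midpoint (23/2,23/2) outside
  → clear
Obstacle 3 [(14,13) (24,14) (23,24) (14,20)]:
  edge (14,13)–(24,14): clear
  edge (24,14)–(23,24): clear
  edge (23,24)–(14,20): clear
  edge (14,20)–(14,13): clear
  midpoint (23/2,23/2) outside
  → clear
Obstacle 4 [(1,23) (9,13) (11,17) (8,20)]:
  edge (1,23)–(9,13): clear
  edge (9,13)–(11,17): crosses AB
  edge (11,17)–(8,20): clear
  edge (8,20)–(1,23): crosses AB
  → BLOCKED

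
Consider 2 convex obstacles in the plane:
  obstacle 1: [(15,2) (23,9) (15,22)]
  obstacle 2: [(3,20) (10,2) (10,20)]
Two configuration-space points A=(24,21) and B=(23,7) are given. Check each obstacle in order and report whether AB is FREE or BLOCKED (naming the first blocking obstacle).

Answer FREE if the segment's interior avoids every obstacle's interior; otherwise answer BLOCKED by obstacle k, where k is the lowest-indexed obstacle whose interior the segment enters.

Obstacle 1 [(15,2) (23,9) (15,22)]:
  edge (15,2)–(23,9): clear
  edge (23,9)–(15,22): clear
  edge (15,22)–(15,2): clear
  midpoint (47/2,14) outside
  → clear
Obstacle 2 [(3,20) (10,2) (10,20)]:
  edge (3,20)–(10,2): clear
  edge (10,2)–(10,20): clear
  edge (10,20)–(3,20): clear
  midpoint (47/2,14) outside
  → clear

FREE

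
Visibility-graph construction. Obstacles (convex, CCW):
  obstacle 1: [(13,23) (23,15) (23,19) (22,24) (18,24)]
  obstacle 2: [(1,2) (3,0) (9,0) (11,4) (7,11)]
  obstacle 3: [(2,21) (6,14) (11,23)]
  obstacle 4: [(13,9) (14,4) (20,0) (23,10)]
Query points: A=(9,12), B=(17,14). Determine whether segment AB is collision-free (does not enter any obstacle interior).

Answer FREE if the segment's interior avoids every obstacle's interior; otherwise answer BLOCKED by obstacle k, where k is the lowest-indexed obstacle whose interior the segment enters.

Obstacle 1 [(13,23) (23,15) (23,19) (22,24) (18,24)]:
  edge (13,23)–(23,15): clear
  edge (23,15)–(23,19): clear
  edge (23,19)–(22,24): clear
  edge (22,24)–(18,24): clear
  edge (18,24)–(13,23): clear
  midpoint (13,13) outside
  → clear
Obstacle 2 [(1,2) (3,0) (9,0) (11,4) (7,11)]:
  edge (1,2)–(3,0): clear
  edge (3,0)–(9,0): clear
  edge (9,0)–(11,4): clear
  edge (11,4)–(7,11): clear
  edge (7,11)–(1,2): clear
  midpoint (13,13) outside
  → clear
Obstacle 3 [(2,21) (6,14) (11,23)]:
  edge (2,21)–(6,14): clear
  edge (6,14)–(11,23): clear
  edge (11,23)–(2,21): clear
  midpoint (13,13) outside
  → clear
Obstacle 4 [(13,9) (14,4) (20,0) (23,10)]:
  edge (13,9)–(14,4): clear
  edge (14,4)–(20,0): clear
  edge (20,0)–(23,10): clear
  edge (23,10)–(13,9): clear
  midpoint (13,13) outside
  → clear

FREE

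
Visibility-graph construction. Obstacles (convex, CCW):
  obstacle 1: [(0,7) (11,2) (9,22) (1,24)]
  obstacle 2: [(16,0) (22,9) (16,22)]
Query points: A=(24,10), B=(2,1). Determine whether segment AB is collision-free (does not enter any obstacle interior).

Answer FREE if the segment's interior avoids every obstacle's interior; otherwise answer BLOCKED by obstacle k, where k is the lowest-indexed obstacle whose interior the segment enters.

Obstacle 1 [(0,7) (11,2) (9,22) (1,24)]:
  edge (0,7)–(11,2): crosses AB
  edge (11,2)–(9,22): crosses AB
  edge (9,22)–(1,24): clear
  edge (1,24)–(0,7): clear
  → BLOCKED
Obstacle 2 [(16,0) (22,9) (16,22)]:
  edge (16,0)–(22,9): clear
  edge (22,9)–(16,22): crosses AB
  edge (16,22)–(16,0): crosses AB
  → BLOCKED

BLOCKED by obstacle 1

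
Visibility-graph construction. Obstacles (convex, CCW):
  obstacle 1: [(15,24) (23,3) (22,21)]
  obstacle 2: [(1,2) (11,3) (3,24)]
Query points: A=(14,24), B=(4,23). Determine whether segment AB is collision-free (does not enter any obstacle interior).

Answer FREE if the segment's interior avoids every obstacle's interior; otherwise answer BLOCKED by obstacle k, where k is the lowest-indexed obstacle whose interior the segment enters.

FREE

Obstacle 1 [(15,24) (23,3) (22,21)]:
  edge (15,24)–(23,3): clear
  edge (23,3)–(22,21): clear
  edge (22,21)–(15,24): clear
  midpoint (9,47/2) outside
  → clear
Obstacle 2 [(1,2) (11,3) (3,24)]:
  edge (1,2)–(11,3): clear
  edge (11,3)–(3,24): clear
  edge (3,24)–(1,2): clear
  midpoint (9,47/2) outside
  → clear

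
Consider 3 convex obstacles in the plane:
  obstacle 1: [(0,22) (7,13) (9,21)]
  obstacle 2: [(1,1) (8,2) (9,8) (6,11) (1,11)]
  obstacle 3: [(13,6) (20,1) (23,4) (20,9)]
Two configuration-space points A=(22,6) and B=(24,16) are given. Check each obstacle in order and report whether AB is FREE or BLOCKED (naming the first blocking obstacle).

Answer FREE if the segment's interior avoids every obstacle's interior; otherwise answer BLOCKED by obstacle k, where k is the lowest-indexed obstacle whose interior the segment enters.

Obstacle 1 [(0,22) (7,13) (9,21)]:
  edge (0,22)–(7,13): clear
  edge (7,13)–(9,21): clear
  edge (9,21)–(0,22): clear
  midpoint (23,11) outside
  → clear
Obstacle 2 [(1,1) (8,2) (9,8) (6,11) (1,11)]:
  edge (1,1)–(8,2): clear
  edge (8,2)–(9,8): clear
  edge (9,8)–(6,11): clear
  edge (6,11)–(1,11): clear
  edge (1,11)–(1,1): clear
  midpoint (23,11) outside
  → clear
Obstacle 3 [(13,6) (20,1) (23,4) (20,9)]:
  edge (13,6)–(20,1): clear
  edge (20,1)–(23,4): clear
  edge (23,4)–(20,9): clear
  edge (20,9)–(13,6): clear
  midpoint (23,11) outside
  → clear

FREE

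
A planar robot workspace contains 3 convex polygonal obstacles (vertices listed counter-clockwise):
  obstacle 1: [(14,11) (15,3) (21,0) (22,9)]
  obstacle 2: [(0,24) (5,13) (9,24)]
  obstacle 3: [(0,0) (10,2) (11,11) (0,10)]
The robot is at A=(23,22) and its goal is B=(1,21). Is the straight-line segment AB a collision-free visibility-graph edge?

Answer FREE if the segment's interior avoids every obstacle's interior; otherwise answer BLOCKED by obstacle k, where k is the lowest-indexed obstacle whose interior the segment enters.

BLOCKED by obstacle 2

Obstacle 1 [(14,11) (15,3) (21,0) (22,9)]:
  edge (14,11)–(15,3): clear
  edge (15,3)–(21,0): clear
  edge (21,0)–(22,9): clear
  edge (22,9)–(14,11): clear
  midpoint (12,43/2) outside
  → clear
Obstacle 2 [(0,24) (5,13) (9,24)]:
  edge (0,24)–(5,13): crosses AB
  edge (5,13)–(9,24): crosses AB
  edge (9,24)–(0,24): clear
  → BLOCKED
Obstacle 3 [(0,0) (10,2) (11,11) (0,10)]:
  edge (0,0)–(10,2): clear
  edge (10,2)–(11,11): clear
  edge (11,11)–(0,10): clear
  edge (0,10)–(0,0): clear
  midpoint (12,43/2) outside
  → clear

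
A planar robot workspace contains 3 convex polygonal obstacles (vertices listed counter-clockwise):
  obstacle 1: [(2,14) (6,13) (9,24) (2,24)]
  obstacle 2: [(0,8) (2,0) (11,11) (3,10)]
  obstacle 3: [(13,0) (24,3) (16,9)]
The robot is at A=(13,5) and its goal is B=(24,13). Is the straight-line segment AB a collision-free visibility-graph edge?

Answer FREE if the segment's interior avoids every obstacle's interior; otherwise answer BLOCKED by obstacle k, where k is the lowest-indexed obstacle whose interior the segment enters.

BLOCKED by obstacle 3

Obstacle 1 [(2,14) (6,13) (9,24) (2,24)]:
  edge (2,14)–(6,13): clear
  edge (6,13)–(9,24): clear
  edge (9,24)–(2,24): clear
  edge (2,24)–(2,14): clear
  midpoint (37/2,9) outside
  → clear
Obstacle 2 [(0,8) (2,0) (11,11) (3,10)]:
  edge (0,8)–(2,0): clear
  edge (2,0)–(11,11): clear
  edge (11,11)–(3,10): clear
  edge (3,10)–(0,8): clear
  midpoint (37/2,9) outside
  → clear
Obstacle 3 [(13,0) (24,3) (16,9)]:
  edge (13,0)–(24,3): clear
  edge (24,3)–(16,9): crosses AB
  edge (16,9)–(13,0): crosses AB
  → BLOCKED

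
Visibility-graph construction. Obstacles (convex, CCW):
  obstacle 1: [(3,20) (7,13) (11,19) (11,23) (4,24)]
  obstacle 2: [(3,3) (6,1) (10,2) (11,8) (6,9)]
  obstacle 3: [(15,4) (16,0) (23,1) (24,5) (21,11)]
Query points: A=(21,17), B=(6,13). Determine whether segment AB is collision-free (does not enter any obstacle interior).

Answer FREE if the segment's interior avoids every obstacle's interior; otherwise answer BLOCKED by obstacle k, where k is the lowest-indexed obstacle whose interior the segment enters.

BLOCKED by obstacle 1

Obstacle 1 [(3,20) (7,13) (11,19) (11,23) (4,24)]:
  edge (3,20)–(7,13): crosses AB
  edge (7,13)–(11,19): crosses AB
  edge (11,19)–(11,23): clear
  edge (11,23)–(4,24): clear
  edge (4,24)–(3,20): clear
  → BLOCKED
Obstacle 2 [(3,3) (6,1) (10,2) (11,8) (6,9)]:
  edge (3,3)–(6,1): clear
  edge (6,1)–(10,2): clear
  edge (10,2)–(11,8): clear
  edge (11,8)–(6,9): clear
  edge (6,9)–(3,3): clear
  midpoint (27/2,15) outside
  → clear
Obstacle 3 [(15,4) (16,0) (23,1) (24,5) (21,11)]:
  edge (15,4)–(16,0): clear
  edge (16,0)–(23,1): clear
  edge (23,1)–(24,5): clear
  edge (24,5)–(21,11): clear
  edge (21,11)–(15,4): clear
  midpoint (27/2,15) outside
  → clear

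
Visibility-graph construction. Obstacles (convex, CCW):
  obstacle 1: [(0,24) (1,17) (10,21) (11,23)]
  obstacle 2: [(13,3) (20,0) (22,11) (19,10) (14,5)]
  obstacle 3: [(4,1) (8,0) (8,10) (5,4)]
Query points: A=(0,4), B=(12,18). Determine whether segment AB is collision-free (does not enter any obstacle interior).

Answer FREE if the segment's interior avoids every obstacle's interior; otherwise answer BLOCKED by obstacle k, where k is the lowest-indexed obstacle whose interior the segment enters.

FREE

Obstacle 1 [(0,24) (1,17) (10,21) (11,23)]:
  edge (0,24)–(1,17): clear
  edge (1,17)–(10,21): clear
  edge (10,21)–(11,23): clear
  edge (11,23)–(0,24): clear
  midpoint (6,11) outside
  → clear
Obstacle 2 [(13,3) (20,0) (22,11) (19,10) (14,5)]:
  edge (13,3)–(20,0): clear
  edge (20,0)–(22,11): clear
  edge (22,11)–(19,10): clear
  edge (19,10)–(14,5): clear
  edge (14,5)–(13,3): clear
  midpoint (6,11) outside
  → clear
Obstacle 3 [(4,1) (8,0) (8,10) (5,4)]:
  edge (4,1)–(8,0): clear
  edge (8,0)–(8,10): clear
  edge (8,10)–(5,4): clear
  edge (5,4)–(4,1): clear
  midpoint (6,11) outside
  → clear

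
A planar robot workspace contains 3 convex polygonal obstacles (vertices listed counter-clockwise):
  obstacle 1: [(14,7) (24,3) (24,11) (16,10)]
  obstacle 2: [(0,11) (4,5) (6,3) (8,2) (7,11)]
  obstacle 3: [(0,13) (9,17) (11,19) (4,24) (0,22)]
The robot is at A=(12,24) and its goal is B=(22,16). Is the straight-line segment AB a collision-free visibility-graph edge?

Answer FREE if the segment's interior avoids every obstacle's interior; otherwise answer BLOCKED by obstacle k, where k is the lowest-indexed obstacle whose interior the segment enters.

Obstacle 1 [(14,7) (24,3) (24,11) (16,10)]:
  edge (14,7)–(24,3): clear
  edge (24,3)–(24,11): clear
  edge (24,11)–(16,10): clear
  edge (16,10)–(14,7): clear
  midpoint (17,20) outside
  → clear
Obstacle 2 [(0,11) (4,5) (6,3) (8,2) (7,11)]:
  edge (0,11)–(4,5): clear
  edge (4,5)–(6,3): clear
  edge (6,3)–(8,2): clear
  edge (8,2)–(7,11): clear
  edge (7,11)–(0,11): clear
  midpoint (17,20) outside
  → clear
Obstacle 3 [(0,13) (9,17) (11,19) (4,24) (0,22)]:
  edge (0,13)–(9,17): clear
  edge (9,17)–(11,19): clear
  edge (11,19)–(4,24): clear
  edge (4,24)–(0,22): clear
  edge (0,22)–(0,13): clear
  midpoint (17,20) outside
  → clear

FREE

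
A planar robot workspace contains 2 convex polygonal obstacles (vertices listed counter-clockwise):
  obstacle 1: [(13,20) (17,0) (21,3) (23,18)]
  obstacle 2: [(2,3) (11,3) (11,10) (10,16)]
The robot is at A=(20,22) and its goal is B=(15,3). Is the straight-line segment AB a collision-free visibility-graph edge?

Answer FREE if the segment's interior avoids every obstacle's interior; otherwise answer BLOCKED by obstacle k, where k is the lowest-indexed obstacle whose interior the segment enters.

BLOCKED by obstacle 1

Obstacle 1 [(13,20) (17,0) (21,3) (23,18)]:
  edge (13,20)–(17,0): crosses AB
  edge (17,0)–(21,3): clear
  edge (21,3)–(23,18): clear
  edge (23,18)–(13,20): crosses AB
  → BLOCKED
Obstacle 2 [(2,3) (11,3) (11,10) (10,16)]:
  edge (2,3)–(11,3): clear
  edge (11,3)–(11,10): clear
  edge (11,10)–(10,16): clear
  edge (10,16)–(2,3): clear
  midpoint (35/2,25/2) outside
  → clear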